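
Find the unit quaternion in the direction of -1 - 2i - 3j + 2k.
-0.2357 - 0.4714i - 0.7071j + 0.4714k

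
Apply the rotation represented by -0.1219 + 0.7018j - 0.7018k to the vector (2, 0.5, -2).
(-1.684, 2.32, -0.18)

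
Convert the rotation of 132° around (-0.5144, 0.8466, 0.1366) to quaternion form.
0.4067 - 0.4699i + 0.7734j + 0.1248k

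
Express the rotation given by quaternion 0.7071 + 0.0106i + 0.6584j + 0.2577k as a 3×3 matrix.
[[0.0002, -0.3505, 0.9366], [0.3784, 0.867, 0.3243], [-0.9256, 0.3543, 0.1328]]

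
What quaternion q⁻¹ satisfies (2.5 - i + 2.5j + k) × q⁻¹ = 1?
0.1724 + 0.069i - 0.1724j - 0.069k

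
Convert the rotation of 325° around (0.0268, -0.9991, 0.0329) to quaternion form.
-0.9537 + 0.0081i - 0.3004j + 0.0099k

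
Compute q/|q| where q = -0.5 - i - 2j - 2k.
-0.1644 - 0.3288i - 0.6576j - 0.6576k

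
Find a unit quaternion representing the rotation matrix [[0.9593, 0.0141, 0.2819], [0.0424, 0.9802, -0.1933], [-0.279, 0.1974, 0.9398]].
0.9848 + 0.0992i + 0.1424j + 0.0072k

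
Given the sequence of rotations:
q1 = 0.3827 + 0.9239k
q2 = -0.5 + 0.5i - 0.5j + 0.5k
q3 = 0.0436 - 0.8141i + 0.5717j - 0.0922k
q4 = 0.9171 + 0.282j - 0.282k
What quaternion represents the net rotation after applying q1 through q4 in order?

q2 · q1 = -0.6533 - 0.2706i - 0.6533j - 0.2706k
q3 · q2 · q1 = 0.0998 + 0.3051i - 0.5973j + 0.735k
q4 · q3 · q2 · q1 = 0.4672 + 0.3186i - 0.6057j + 0.5599k
0.4672 + 0.3186i - 0.6057j + 0.5599k


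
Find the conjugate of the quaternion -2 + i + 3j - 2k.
-2 - i - 3j + 2k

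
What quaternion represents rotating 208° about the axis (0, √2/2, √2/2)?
-0.2419 + 0.6861j + 0.6861k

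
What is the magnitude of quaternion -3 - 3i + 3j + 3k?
6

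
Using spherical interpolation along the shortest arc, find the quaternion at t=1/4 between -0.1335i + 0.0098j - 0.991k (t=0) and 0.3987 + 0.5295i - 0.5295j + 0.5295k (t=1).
-0.1145 - 0.2589i + 0.1599j - 0.9457k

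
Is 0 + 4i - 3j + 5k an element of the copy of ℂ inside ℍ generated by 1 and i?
No. The quaternion 4i - 3j + 5k has j-coefficient y = -3 and k-coefficient z = 5, not both zero, so it does not lie in the complex subalgebra spanned by 1 and i.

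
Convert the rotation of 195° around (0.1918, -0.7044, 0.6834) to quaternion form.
-0.1305 + 0.1902i - 0.6984j + 0.6776k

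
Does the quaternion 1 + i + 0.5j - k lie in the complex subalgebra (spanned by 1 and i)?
No. The quaternion 1 + i + 0.5j - k has j-coefficient y = 0.5 and k-coefficient z = -1, not both zero, so it does not lie in the complex subalgebra spanned by 1 and i.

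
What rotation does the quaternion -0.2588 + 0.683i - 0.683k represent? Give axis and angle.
axis = (√2/2, 0, -√2/2), θ = 7π/6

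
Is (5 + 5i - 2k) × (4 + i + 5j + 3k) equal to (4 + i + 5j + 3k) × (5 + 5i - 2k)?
No: pq = 21 + 35i + 8j + 32k ≠ 21 + 15i + 42j - 18k = qp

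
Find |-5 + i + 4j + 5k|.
√67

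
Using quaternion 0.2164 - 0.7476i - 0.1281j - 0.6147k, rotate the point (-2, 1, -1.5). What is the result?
(-1.261, -1.446, -1.889)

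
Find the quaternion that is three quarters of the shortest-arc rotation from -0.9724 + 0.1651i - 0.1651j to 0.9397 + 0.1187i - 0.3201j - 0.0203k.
-0.978 - 0.0477i + 0.2025j + 0.0156k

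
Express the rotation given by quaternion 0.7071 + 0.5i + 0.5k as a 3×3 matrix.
[[0.5, -0.7071, 0.5], [0.7071, 0, -0.7071], [0.5, 0.7071, 0.5]]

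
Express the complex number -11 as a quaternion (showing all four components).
-11 + 0i + 0j + 0k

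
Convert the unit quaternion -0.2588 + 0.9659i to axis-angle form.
axis = (1, 0, 0), θ = 7π/6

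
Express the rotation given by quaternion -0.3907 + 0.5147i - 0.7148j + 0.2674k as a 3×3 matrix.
[[-0.1649, -0.5269, 0.8338], [-0.9448, 0.3272, 0.0199], [-0.2833, -0.7845, -0.5517]]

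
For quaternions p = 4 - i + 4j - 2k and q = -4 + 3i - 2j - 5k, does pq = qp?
No: pq = -15 - 8i - 35j - 22k ≠ -15 + 40i - 13j - 2k = qp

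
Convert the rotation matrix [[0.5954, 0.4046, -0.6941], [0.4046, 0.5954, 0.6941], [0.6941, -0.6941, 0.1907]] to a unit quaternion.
0.7716 - 0.4498i - 0.4498j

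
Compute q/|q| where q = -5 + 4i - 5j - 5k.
-0.5241 + 0.4193i - 0.5241j - 0.5241k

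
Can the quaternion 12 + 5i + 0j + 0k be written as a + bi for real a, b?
Yes. The quaternion 12 + 5i has j- and k-coefficients y = z = 0, so it lies in the complex subalgebra spanned by 1 and i.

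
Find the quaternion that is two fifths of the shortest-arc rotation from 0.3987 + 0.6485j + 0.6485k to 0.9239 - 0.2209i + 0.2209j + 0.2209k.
0.6702 - 0.0982i + 0.5202j + 0.5202k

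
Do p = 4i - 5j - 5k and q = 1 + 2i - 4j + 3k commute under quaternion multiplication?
No: pq = -13 - 31i - 27j - 11k ≠ -13 + 39i + 17j + k = qp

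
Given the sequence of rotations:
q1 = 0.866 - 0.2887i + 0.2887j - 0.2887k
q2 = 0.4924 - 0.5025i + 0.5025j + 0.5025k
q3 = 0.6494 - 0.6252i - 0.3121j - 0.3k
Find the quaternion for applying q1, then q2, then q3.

q2 · q1 = 0.2813 - 0.8675i + 0.2872j + 0.293k
q3 · q2 · q1 = -0.1821 - 0.7445i + 0.5421j - 0.3444k
-0.1821 - 0.7445i + 0.5421j - 0.3444k


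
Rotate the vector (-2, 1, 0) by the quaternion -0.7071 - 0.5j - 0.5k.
(-0.707, -0.914, 1.914)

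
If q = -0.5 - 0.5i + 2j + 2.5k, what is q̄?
-0.5 + 0.5i - 2j - 2.5k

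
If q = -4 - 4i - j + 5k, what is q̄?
-4 + 4i + j - 5k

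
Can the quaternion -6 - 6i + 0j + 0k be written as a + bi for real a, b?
Yes. The quaternion -6 - 6i has j- and k-coefficients y = z = 0, so it lies in the complex subalgebra spanned by 1 and i.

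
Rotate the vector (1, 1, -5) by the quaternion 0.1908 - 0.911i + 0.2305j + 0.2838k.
(2.35, -3.525, 3.009)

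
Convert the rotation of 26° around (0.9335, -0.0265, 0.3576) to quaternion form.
0.9744 + 0.21i - 0.006j + 0.0804k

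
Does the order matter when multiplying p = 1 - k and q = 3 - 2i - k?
Yes: pq = 2 - 2i + 2j - 4k ≠ 2 - 2i - 2j - 4k = qp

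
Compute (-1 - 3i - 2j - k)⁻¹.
-0.0667 + 0.2i + 0.1333j + 0.0667k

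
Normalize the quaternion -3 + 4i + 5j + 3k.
-0.3906 + 0.5208i + 0.6509j + 0.3906k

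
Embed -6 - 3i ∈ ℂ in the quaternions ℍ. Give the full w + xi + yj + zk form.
-6 - 3i + 0j + 0k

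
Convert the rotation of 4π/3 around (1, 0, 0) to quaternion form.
-0.5 + 0.866i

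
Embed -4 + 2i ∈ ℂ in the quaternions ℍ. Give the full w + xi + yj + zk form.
-4 + 2i + 0j + 0k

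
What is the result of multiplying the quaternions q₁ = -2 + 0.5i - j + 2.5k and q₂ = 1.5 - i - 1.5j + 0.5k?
-5.25 + 6i - 1.25j + k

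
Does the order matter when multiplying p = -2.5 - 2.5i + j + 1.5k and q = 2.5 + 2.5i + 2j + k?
Yes: pq = -3.5 - 14.5i + 3.75j - 6.25k ≠ -3.5 - 10.5i - 8.75j + 8.75k = qp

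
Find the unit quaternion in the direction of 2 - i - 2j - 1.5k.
0.5963 - 0.2981i - 0.5963j - 0.4472k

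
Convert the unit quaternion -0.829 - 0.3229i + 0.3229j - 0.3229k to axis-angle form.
axis = (-√3/3, √3/3, -√3/3), θ = 292°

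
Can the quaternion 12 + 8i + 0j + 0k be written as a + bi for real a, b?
Yes. The quaternion 12 + 8i has j- and k-coefficients y = z = 0, so it lies in the complex subalgebra spanned by 1 and i.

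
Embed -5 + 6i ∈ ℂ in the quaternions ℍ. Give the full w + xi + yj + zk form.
-5 + 6i + 0j + 0k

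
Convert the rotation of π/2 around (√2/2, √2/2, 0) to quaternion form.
0.7071 + 0.5i + 0.5j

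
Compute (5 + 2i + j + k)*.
5 - 2i - j - k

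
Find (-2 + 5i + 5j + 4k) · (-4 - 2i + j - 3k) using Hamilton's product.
25 - 35i - 15j + 5k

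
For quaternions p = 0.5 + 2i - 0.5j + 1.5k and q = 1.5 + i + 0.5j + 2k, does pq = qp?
No: pq = -4 + 1.75i - 3j + 4.75k ≠ -4 + 5.25i + 2j + 1.75k = qp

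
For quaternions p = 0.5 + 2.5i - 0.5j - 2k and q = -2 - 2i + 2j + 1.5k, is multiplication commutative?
No: pq = 8 - 2.75i + 2.25j + 8.75k ≠ 8 - 9.25i + 1.75j + 0.75k = qp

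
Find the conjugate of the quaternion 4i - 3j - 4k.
-4i + 3j + 4k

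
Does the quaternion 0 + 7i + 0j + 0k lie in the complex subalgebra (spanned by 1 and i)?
Yes. The quaternion 7i has j- and k-coefficients y = z = 0, so it lies in the complex subalgebra spanned by 1 and i.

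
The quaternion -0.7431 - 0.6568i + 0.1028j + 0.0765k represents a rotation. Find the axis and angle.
axis = (-0.9815, 0.1536, 0.1143), θ = 276°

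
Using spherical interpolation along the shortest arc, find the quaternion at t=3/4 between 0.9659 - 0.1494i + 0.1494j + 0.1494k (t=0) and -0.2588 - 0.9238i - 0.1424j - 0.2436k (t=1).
0.564 + 0.7612i + 0.1774j + 0.2664k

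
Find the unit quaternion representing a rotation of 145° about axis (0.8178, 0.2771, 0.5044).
0.3007 + 0.7799i + 0.2643j + 0.4811k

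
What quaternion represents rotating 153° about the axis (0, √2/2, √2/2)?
0.2334 + 0.6876j + 0.6876k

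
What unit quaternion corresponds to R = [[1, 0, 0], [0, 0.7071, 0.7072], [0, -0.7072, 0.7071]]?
0.9239 - 0.3827i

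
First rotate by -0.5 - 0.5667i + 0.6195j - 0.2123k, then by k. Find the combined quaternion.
0.2123 - 0.6195i - 0.5667j - 0.5k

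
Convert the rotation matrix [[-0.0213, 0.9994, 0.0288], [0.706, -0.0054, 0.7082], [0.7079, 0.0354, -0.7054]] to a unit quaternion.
-0.2588 + 0.6499i + 0.656j + 0.2834k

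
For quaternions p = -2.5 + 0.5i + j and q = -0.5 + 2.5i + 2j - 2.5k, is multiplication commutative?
No: pq = -2 - 9i - 4.25j + 4.75k ≠ -2 - 4i - 6.75j + 7.75k = qp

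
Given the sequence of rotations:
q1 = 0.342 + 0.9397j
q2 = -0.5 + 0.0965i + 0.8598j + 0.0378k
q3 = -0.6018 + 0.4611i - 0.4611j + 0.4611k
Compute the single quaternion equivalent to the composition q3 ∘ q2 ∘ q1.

q2 · q1 = -0.979 - 0.0025i - 0.1758j + 0.1036k
q3 · q2 · q1 = 0.4615 - 0.4166i + 0.5083j - 0.596k
0.4615 - 0.4166i + 0.5083j - 0.596k


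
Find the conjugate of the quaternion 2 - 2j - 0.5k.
2 + 2j + 0.5k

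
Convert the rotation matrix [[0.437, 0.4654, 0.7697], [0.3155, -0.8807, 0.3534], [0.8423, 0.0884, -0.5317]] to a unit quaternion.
-0.0785 + 0.844i + 0.2313j + 0.4775k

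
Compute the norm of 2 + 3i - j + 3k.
√23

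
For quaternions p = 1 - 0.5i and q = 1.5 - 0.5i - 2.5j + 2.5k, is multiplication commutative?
No: pq = 1.25 - 1.25i - 1.25j + 3.75k ≠ 1.25 - 1.25i - 3.75j + 1.25k = qp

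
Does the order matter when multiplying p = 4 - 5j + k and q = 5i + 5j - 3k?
Yes: pq = 28 + 30i + 25j + 13k ≠ 28 + 10i + 15j - 37k = qp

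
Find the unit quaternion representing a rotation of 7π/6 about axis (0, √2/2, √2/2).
-0.2588 + 0.683j + 0.683k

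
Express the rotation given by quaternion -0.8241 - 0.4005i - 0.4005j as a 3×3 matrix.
[[0.6792, 0.3208, 0.6601], [0.3208, 0.6792, -0.6601], [-0.6601, 0.6601, 0.3584]]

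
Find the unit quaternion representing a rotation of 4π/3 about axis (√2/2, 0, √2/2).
-0.5 + 0.6124i + 0.6124k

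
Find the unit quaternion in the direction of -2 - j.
-0.8944 - 0.4472j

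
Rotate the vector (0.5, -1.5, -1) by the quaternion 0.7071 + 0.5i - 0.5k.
(-0.311, 0.354, -1.811)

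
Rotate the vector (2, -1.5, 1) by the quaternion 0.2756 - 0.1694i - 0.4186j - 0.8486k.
(-2.439, 0.898, 0.703)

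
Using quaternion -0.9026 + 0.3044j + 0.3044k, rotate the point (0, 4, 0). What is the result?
(2.198, 3.259, 0.741)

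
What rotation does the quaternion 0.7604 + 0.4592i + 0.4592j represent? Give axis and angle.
axis = (√2/2, √2/2, 0), θ = 81°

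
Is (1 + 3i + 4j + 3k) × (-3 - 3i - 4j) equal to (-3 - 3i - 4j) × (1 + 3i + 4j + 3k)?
No: pq = 22 - 25j - 9k ≠ 22 - 24i - 7j - 9k = qp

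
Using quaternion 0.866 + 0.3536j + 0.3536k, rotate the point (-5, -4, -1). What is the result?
(-0.662, -6.312, 1.312)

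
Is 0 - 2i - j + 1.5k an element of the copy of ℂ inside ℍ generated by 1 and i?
No. The quaternion -2i - j + 1.5k has j-coefficient y = -1 and k-coefficient z = 1.5, not both zero, so it does not lie in the complex subalgebra spanned by 1 and i.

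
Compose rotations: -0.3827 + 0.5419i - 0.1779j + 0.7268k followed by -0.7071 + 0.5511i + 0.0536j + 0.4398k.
-0.3381 - 0.4769i - 0.0569j - 0.8093k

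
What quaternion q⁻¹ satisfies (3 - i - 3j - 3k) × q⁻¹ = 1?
0.1071 + 0.0357i + 0.1071j + 0.1071k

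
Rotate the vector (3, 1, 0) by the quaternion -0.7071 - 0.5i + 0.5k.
(2.207, -2.121, -0.793)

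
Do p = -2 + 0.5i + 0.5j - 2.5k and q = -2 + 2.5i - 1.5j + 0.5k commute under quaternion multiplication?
No: pq = 4.75 - 9.5i - 4.5j + 2k ≠ 4.75 - 2.5i + 8.5j + 6k = qp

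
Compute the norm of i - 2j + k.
√6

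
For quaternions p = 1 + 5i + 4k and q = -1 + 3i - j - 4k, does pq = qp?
No: pq = 2i + 31j - 13k ≠ -6i - 33j - 3k = qp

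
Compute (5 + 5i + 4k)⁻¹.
0.0758 - 0.0758i - 0.0606k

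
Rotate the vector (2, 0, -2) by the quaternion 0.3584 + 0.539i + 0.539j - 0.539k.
(0.065, 2.324, -1.611)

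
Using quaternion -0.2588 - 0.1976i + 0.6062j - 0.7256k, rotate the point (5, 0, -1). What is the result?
(-3.913, 1.662, 2.816)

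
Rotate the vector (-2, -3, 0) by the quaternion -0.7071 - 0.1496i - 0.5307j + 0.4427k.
(-2.444, -0.755, 2.541)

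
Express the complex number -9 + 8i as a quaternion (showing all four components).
-9 + 8i + 0j + 0k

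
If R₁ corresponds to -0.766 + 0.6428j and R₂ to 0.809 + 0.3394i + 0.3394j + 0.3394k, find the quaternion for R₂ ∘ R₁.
-0.8379 - 0.4781i + 0.26j - 0.0418k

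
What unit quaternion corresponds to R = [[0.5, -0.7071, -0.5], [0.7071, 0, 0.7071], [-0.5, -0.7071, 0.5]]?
0.7071 - 0.5i + 0.5k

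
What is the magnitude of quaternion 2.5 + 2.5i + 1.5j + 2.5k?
√21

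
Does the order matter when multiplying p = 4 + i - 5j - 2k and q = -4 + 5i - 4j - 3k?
Yes: pq = -47 + 23i - 3j + 17k ≠ -47 + 9i + 11j - 25k = qp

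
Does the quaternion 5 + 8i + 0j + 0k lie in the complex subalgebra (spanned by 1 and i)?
Yes. The quaternion 5 + 8i has j- and k-coefficients y = z = 0, so it lies in the complex subalgebra spanned by 1 and i.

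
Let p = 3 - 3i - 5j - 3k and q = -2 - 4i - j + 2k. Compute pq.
-17 - 19i + 25j - 5k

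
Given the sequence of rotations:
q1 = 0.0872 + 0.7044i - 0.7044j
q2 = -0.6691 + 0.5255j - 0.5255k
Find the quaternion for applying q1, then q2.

q2 · q1 = 0.3118 - 0.8415i + 0.147j - 0.416k
0.3118 - 0.8415i + 0.147j - 0.416k


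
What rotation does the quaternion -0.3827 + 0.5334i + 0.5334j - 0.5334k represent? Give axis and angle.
axis = (√3/3, √3/3, -√3/3), θ = 5π/4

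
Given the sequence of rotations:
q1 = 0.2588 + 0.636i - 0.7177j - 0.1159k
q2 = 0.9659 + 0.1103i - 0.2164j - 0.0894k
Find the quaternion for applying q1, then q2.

q2 · q1 = 0.0142 + 0.6038i - 0.7933j - 0.0766k
0.0142 + 0.6038i - 0.7933j - 0.0766k


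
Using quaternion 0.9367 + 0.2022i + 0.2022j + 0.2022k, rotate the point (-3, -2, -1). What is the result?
(-2.376, -2.758, -0.867)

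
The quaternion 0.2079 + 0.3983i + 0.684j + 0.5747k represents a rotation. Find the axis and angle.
axis = (0.4072, 0.6993, 0.5875), θ = 156°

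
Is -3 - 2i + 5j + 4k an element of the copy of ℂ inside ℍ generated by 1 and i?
No. The quaternion -3 - 2i + 5j + 4k has j-coefficient y = 5 and k-coefficient z = 4, not both zero, so it does not lie in the complex subalgebra spanned by 1 and i.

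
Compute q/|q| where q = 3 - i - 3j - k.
0.6708 - 0.2236i - 0.6708j - 0.2236k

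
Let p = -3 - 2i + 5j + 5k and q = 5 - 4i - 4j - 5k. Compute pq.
22 - 3i + 7j + 68k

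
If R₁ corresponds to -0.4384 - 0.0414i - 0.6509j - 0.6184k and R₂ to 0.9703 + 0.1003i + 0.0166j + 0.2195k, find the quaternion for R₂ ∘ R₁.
-0.2747 + 0.0485i - 0.5859j - 0.7609k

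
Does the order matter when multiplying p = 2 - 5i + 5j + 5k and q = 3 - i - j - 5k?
Yes: pq = 31 - 37i - 17j + 15k ≠ 31 + 3i + 43j - 5k = qp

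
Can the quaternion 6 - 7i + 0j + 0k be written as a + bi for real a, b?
Yes. The quaternion 6 - 7i has j- and k-coefficients y = z = 0, so it lies in the complex subalgebra spanned by 1 and i.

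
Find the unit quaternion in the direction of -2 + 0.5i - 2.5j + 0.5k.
-0.61 + 0.1525i - 0.7625j + 0.1525k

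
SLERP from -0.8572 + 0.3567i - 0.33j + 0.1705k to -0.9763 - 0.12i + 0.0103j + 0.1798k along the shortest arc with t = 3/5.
-0.971 + 0.0754i - 0.1327j + 0.1841k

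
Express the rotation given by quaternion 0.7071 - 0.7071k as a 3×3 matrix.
[[0, 1, 0], [-1, 0, 0], [0, 0, 1]]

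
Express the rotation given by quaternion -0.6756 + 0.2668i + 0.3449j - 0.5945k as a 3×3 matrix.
[[0.0552, -0.6192, -0.7833], [0.9873, 0.1508, -0.0496], [0.1488, -0.7706, 0.6197]]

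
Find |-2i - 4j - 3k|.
√29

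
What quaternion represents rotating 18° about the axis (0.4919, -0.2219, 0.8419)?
0.9877 + 0.077i - 0.0347j + 0.1317k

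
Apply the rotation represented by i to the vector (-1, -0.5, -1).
(-1, 0.5, 1)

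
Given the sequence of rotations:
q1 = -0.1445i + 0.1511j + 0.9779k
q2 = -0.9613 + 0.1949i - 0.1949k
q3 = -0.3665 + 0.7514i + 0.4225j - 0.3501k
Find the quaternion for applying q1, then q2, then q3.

q2 · q1 = 0.2188 + 0.1684i - 0.3077j - 0.9106k
q3 · q2 · q1 = -0.3955 - 0.3898i + 0.8305j - 0.0452k
-0.3955 - 0.3898i + 0.8305j - 0.0452k


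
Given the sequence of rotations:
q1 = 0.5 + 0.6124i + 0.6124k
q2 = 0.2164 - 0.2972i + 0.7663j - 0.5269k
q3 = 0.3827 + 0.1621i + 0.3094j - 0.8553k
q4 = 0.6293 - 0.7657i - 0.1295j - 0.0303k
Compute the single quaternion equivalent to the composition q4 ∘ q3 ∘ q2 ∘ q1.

q2 · q1 = 0.6129 + 0.4532i + 0.2425j - 0.6002k
q3 · q2 · q1 = -0.4273 + 0.2945i - 0.0079j - 0.8548k
q4 · q3 · q2 · q1 = -0.0703 + 0.623i - 0.6131j - 0.4808k
-0.0703 + 0.623i - 0.6131j - 0.4808k


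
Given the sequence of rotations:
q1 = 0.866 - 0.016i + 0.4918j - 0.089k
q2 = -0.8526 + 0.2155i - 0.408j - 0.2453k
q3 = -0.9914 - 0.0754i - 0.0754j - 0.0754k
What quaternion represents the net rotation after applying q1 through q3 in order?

q2 · q1 = -0.5561 + 0.3572i - 0.7495j - 0.0371k
q3 · q2 · q1 = 0.5189 - 0.3659i + 0.7553j + 0.1622k
0.5189 - 0.3659i + 0.7553j + 0.1622k


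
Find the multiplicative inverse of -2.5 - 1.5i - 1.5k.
-0.2326 + 0.1395i + 0.1395k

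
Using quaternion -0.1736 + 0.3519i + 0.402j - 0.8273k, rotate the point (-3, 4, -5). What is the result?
(5.668, -1.462, -3.967)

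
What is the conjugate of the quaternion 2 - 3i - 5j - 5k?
2 + 3i + 5j + 5k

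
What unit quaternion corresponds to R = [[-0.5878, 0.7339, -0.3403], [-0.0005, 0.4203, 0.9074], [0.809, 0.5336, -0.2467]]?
-0.3827 + 0.2442i + 0.7508j + 0.4798k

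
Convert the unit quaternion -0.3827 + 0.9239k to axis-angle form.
axis = (0, 0, 1), θ = 5π/4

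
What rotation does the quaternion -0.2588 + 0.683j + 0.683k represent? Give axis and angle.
axis = (0, √2/2, √2/2), θ = 7π/6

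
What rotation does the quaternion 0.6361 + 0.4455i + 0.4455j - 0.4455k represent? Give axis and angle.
axis = (√3/3, √3/3, -√3/3), θ = 101°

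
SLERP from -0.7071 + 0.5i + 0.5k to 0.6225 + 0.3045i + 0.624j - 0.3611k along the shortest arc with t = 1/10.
-0.7386 + 0.4311i - 0.0764j + 0.5126k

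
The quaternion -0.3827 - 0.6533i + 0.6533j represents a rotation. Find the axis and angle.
axis = (-√2/2, √2/2, 0), θ = 5π/4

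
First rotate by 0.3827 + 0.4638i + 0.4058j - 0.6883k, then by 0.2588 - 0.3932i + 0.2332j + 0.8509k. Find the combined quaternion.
0.7725 - 0.5363i + 0.3183j - 0.1202k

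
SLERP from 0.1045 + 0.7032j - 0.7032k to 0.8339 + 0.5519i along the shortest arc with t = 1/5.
0.342 + 0.162i + 0.6545j - 0.6545k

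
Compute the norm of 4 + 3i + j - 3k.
√35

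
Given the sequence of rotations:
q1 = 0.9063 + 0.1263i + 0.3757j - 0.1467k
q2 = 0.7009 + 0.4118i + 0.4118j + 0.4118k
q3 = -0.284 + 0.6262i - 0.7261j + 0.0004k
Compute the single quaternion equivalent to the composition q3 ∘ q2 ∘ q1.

q2 · q1 = 0.4889 + 0.2466i + 0.749j + 0.3731k
q3 · q2 · q1 = 0.2504 - 0.0351i - 0.8012j + 0.5423k
0.2504 - 0.0351i - 0.8012j + 0.5423k


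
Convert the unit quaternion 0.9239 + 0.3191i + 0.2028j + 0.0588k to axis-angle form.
axis = (0.834, 0.53, 0.1537), θ = π/4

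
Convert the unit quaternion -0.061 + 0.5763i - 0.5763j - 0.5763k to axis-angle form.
axis = (√3/3, -√3/3, -√3/3), θ = 187°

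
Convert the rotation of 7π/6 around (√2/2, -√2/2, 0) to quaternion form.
-0.2588 + 0.683i - 0.683j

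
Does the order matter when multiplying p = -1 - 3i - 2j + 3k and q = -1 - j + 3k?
Yes: pq = -10 + 12j - 3k ≠ -10 + 6i - 6j - 9k = qp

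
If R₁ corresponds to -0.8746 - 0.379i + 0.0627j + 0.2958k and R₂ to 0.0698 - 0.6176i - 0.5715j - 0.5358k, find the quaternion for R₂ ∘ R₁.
-0.1008 + 0.3782i + 0.89j + 0.2339k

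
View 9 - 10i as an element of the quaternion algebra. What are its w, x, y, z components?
9 - 10i + 0j + 0k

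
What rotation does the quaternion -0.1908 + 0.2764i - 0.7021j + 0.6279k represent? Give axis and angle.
axis = (0.2816, -0.7152, 0.6396), θ = 202°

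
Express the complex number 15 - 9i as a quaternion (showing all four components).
15 - 9i + 0j + 0k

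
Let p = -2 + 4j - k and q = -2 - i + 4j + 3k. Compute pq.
-9 + 18i - 15j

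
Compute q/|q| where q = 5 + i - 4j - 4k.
0.6565 + 0.1313i - 0.5252j - 0.5252k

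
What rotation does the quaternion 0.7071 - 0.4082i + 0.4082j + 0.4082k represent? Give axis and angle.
axis = (-√3/3, √3/3, √3/3), θ = π/2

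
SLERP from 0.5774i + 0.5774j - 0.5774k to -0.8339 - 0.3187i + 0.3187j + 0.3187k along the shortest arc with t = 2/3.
0.6769 + 0.5205i + 0.0031j - 0.5205k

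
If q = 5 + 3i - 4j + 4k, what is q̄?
5 - 3i + 4j - 4k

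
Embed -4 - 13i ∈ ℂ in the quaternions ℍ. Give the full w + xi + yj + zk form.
-4 - 13i + 0j + 0k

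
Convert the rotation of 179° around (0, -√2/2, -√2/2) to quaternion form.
0.0087 - 0.7071j - 0.7071k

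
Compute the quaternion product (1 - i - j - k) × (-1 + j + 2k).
2 + 4j + 2k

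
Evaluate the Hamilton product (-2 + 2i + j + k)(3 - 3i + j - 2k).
1 + 9i + 2j + 12k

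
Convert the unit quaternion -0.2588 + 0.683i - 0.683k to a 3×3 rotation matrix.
[[0.067, -0.3535, -0.933], [0.3535, -0.866, 0.3535], [-0.933, -0.3535, 0.067]]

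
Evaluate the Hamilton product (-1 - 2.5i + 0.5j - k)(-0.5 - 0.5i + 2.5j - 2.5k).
-4.5 + 3i - 8.5j - 3k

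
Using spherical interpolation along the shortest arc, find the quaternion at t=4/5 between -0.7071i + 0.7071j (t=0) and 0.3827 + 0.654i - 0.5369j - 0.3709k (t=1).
-0.3123 - 0.6827i + 0.5872j + 0.3027k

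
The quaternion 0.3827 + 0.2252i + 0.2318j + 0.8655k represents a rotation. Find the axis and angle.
axis = (0.2438, 0.2509, 0.9368), θ = 3π/4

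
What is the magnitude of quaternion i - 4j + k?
√18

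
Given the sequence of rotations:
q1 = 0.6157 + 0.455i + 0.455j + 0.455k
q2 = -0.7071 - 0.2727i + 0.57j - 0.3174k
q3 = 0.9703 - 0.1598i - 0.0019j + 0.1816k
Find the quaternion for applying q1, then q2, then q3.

q2 · q1 = -0.4262 - 0.0859i + 0.0089j - 0.9006k
q3 · q2 · q1 = -0.2637 - 0.0151i - 0.1501j - 0.9528k
-0.2637 - 0.0151i - 0.1501j - 0.9528k


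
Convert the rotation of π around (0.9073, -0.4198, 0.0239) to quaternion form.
0.9073i - 0.4198j + 0.0239k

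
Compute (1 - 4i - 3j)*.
1 + 4i + 3j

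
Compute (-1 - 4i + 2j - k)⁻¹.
-0.0455 + 0.1818i - 0.0909j + 0.0455k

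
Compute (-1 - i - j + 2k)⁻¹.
-0.1429 + 0.1429i + 0.1429j - 0.2857k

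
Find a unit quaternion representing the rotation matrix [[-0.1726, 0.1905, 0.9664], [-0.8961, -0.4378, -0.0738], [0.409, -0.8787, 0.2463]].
-0.3987 + 0.5047i - 0.3495j + 0.6813k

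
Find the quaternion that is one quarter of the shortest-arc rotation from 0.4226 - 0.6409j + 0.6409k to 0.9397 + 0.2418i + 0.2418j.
0.6805 + 0.0811i - 0.4728j + 0.5539k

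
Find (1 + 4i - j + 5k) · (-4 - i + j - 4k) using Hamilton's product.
21 - 18i + 16j - 21k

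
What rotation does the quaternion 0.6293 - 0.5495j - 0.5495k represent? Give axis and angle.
axis = (0, -√2/2, -√2/2), θ = 102°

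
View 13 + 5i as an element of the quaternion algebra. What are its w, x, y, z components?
13 + 5i + 0j + 0k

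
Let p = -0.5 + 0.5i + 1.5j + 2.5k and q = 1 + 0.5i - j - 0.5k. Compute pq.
2 + 2i + 3.5j + 1.5k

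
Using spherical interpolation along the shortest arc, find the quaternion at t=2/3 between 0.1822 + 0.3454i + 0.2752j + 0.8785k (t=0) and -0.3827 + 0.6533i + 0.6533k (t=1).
-0.2031 + 0.5851i + 0.0999j + 0.7787k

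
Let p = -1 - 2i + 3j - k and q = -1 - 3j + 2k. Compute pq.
12 + 5i + 4j + 5k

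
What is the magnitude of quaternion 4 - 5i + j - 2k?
√46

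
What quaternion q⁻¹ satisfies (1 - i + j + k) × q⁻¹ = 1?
0.25 + 0.25i - 0.25j - 0.25k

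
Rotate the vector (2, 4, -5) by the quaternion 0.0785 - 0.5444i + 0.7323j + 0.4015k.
(-2.62, -4.497, 4.232)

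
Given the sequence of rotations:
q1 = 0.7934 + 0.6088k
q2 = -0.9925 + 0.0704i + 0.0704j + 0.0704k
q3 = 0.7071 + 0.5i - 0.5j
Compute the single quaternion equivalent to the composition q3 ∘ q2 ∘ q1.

q2 · q1 = -0.8303 + 0.0987i + 0.013j - 0.5484k
q3 · q2 · q1 = -0.63 - 0.0712i + 0.6985j - 0.3319k
-0.63 - 0.0712i + 0.6985j - 0.3319k


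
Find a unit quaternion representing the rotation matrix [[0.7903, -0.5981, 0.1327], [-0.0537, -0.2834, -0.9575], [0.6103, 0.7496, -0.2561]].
0.5592 + 0.7632i - 0.2135j + 0.2434k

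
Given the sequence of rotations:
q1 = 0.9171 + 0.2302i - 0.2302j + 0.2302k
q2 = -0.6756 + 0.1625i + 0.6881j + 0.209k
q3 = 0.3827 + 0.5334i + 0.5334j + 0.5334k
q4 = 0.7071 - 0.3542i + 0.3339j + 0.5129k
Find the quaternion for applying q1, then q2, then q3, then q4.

q2 · q1 = -0.5467 + 0.2i + 0.7973j - 0.1597k
q3 · q2 · q1 = -0.656 - 0.7255i + 0.2054j - 0.0341k
q4 · q3 · q2 · q1 = -0.7719 - 0.3974i - 0.458j - 0.1911k
-0.7719 - 0.3974i - 0.458j - 0.1911k


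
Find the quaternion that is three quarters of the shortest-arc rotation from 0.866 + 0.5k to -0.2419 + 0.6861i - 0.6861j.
0.5061 - 0.5978i + 0.5978j + 0.1705k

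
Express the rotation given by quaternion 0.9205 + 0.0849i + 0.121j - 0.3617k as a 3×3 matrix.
[[0.7091, 0.6864, 0.1613], [-0.6453, 0.7239, -0.2438], [-0.2842, 0.0688, 0.9563]]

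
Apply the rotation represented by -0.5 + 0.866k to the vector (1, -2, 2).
(-2.232, 0.134, 2)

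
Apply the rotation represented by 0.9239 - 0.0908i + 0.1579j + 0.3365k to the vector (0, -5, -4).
(2.33, -4.881, -3.427)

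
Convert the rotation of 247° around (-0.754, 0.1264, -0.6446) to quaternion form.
-0.5519 - 0.6287i + 0.1054j - 0.5375k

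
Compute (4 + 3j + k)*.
4 - 3j - k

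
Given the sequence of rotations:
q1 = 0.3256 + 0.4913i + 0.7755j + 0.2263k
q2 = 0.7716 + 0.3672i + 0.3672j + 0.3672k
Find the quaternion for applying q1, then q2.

q2 · q1 = -0.297 + 0.297i + 0.8152j + 0.3985k
-0.297 + 0.297i + 0.8152j + 0.3985k


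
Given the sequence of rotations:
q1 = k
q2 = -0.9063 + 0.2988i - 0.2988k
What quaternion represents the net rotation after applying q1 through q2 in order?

q2 · q1 = 0.2988 - 0.2988j - 0.9063k
0.2988 - 0.2988j - 0.9063k


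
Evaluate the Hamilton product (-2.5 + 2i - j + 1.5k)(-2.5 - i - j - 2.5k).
11 + 1.5i + 8.5j - 0.5k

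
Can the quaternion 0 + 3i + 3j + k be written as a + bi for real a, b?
No. The quaternion 3i + 3j + k has j-coefficient y = 3 and k-coefficient z = 1, not both zero, so it does not lie in the complex subalgebra spanned by 1 and i.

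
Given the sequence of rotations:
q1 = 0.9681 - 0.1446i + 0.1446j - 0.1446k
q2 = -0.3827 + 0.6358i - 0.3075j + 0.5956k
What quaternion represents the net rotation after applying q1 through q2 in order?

q2 · q1 = -0.148 + 0.6292i - 0.3472j + 0.6794k
-0.148 + 0.6292i - 0.3472j + 0.6794k


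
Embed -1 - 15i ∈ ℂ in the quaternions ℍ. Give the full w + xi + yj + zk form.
-1 - 15i + 0j + 0k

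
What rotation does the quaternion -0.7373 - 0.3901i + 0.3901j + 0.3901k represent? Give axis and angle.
axis = (-√3/3, √3/3, √3/3), θ = 275°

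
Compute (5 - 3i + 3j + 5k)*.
5 + 3i - 3j - 5k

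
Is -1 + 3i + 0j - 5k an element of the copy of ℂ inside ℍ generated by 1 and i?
No. The quaternion -1 + 3i - 5k has j-coefficient y = 0 and k-coefficient z = -5, not both zero, so it does not lie in the complex subalgebra spanned by 1 and i.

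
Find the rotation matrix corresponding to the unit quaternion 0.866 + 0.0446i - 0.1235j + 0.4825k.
[[0.5039, -0.8467, -0.1709], [0.8247, 0.5304, -0.1964], [0.2569, -0.0419, 0.9655]]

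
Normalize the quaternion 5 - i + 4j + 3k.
0.7001 - 0.14i + 0.5601j + 0.4201k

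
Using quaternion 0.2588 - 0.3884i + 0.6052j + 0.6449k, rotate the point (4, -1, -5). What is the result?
(-0.515, -5.32, -3.665)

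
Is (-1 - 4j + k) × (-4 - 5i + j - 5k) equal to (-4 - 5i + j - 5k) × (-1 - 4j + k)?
No: pq = 13 + 24i + 10j - 19k ≠ 13 - 14i + 20j + 21k = qp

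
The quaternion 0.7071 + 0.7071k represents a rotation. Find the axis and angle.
axis = (0, 0, 1), θ = π/2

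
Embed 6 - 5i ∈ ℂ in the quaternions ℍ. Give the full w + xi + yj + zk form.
6 - 5i + 0j + 0k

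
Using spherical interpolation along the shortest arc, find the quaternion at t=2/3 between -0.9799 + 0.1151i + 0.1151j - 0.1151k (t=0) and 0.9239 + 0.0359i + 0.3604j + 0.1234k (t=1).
-0.9705 + 0.0154i - 0.2063j - 0.1242k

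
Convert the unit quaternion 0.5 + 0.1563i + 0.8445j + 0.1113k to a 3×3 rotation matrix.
[[-0.4511, 0.1527, 0.8793], [0.3753, 0.9264, 0.0317], [-0.8097, 0.3443, -0.4752]]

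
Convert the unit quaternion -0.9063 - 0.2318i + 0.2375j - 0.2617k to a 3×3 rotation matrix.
[[0.7502, -0.5845, -0.3092], [0.3643, 0.7556, -0.5445], [0.5518, 0.2959, 0.7797]]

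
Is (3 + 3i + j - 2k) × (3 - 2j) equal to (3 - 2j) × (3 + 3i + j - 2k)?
No: pq = 11 + 5i - 3j - 12k ≠ 11 + 13i - 3j = qp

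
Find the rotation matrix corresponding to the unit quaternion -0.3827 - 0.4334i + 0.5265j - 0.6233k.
[[-0.3314, -0.9334, 0.1373], [0.0207, -0.1527, -0.9881], [0.9433, -0.3246, 0.0699]]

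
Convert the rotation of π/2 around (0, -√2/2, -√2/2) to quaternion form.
0.7071 - 0.5j - 0.5k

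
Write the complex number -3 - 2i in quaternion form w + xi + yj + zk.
-3 - 2i + 0j + 0k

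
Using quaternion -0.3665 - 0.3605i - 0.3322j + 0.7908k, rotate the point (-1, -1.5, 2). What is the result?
(-1.411, -0.473, 2.244)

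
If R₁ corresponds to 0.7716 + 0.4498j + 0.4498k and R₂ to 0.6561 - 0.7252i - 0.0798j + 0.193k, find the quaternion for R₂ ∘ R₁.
0.4553 - 0.6823i + 0.5597j + 0.1178k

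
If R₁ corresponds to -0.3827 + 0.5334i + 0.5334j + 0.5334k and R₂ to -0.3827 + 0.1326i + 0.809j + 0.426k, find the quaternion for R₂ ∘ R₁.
-0.583 - 0.0506i - 0.3572j - 0.728k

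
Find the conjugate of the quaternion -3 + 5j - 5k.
-3 - 5j + 5k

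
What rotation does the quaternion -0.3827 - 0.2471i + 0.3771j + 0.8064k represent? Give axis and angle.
axis = (-0.2675, 0.4082, 0.8728), θ = 5π/4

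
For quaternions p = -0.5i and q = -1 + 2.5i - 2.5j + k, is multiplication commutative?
No: pq = 1.25 + 0.5i + 0.5j + 1.25k ≠ 1.25 + 0.5i - 0.5j - 1.25k = qp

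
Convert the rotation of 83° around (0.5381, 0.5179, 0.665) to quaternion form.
0.749 + 0.3566i + 0.3432j + 0.4406k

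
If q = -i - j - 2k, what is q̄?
i + j + 2k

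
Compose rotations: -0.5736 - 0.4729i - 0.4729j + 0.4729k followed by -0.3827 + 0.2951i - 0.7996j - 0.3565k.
0.1495 - 0.535i + 0.6687j - 0.4942k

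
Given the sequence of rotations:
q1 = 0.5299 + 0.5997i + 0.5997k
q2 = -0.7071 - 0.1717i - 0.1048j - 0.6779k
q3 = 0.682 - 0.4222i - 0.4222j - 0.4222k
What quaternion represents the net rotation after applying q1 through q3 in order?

q2 · q1 = 0.1348 - 0.5779i - 0.3591j - 0.7204k
q3 · q2 · q1 = -0.6078 - 0.2985i - 0.362j - 0.6406k
-0.6078 - 0.2985i - 0.362j - 0.6406k


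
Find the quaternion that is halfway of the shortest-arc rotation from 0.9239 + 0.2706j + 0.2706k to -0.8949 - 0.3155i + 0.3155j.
0.9746 + 0.1691i - 0.0241j + 0.145k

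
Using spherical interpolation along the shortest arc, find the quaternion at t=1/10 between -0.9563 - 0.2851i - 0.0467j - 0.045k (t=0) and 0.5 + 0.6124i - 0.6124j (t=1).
-0.9414 - 0.3338i + 0.027j - 0.0416k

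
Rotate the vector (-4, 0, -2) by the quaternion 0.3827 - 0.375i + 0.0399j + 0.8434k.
(2.907, -3.171, 1.221)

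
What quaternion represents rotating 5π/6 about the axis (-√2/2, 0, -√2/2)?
0.2588 - 0.683i - 0.683k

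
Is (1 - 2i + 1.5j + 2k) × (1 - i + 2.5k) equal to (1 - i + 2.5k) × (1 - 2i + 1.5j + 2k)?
No: pq = -6 + 0.75i + 4.5j + 6k ≠ -6 - 6.75i - 1.5j + 3k = qp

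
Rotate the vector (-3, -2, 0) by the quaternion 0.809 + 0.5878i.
(-3, -0.618, -1.902)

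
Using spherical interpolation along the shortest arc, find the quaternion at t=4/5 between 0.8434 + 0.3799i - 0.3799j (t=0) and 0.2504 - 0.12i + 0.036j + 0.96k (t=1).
0.4684 - 0.0025i - 0.0746j + 0.8803k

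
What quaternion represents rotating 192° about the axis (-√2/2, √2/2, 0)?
-0.1045 - 0.7032i + 0.7032j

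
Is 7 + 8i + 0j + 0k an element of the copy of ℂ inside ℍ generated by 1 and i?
Yes. The quaternion 7 + 8i has j- and k-coefficients y = z = 0, so it lies in the complex subalgebra spanned by 1 and i.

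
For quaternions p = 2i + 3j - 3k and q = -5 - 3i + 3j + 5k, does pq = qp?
No: pq = 12 + 14i - 16j + 30k ≠ 12 - 34i - 14j = qp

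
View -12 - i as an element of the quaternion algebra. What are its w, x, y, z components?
-12 - i + 0j + 0k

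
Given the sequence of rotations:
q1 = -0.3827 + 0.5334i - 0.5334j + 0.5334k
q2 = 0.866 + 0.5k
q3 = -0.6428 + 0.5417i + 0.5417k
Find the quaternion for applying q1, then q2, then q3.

q2 · q1 = -0.5981 + 0.7286i - 0.1952j + 0.2706k
q3 · q2 · q1 = -0.1568 - 0.6866i + 0.3736j - 0.6037k
-0.1568 - 0.6866i + 0.3736j - 0.6037k


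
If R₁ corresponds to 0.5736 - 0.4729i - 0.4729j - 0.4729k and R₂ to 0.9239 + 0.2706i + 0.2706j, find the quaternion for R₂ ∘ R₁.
0.7859 - 0.4097i - 0.1537j - 0.4369k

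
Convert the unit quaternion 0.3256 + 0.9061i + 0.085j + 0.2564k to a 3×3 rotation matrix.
[[0.8541, -0.0129, 0.52], [0.321, -0.7735, -0.5465], [0.4093, 0.6336, -0.6565]]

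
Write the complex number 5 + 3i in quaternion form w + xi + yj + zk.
5 + 3i + 0j + 0k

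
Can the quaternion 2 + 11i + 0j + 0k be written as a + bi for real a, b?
Yes. The quaternion 2 + 11i has j- and k-coefficients y = z = 0, so it lies in the complex subalgebra spanned by 1 and i.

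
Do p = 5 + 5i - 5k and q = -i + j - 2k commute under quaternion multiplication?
No: pq = -5 + 20j - 5k ≠ -5 - 10i - 10j - 15k = qp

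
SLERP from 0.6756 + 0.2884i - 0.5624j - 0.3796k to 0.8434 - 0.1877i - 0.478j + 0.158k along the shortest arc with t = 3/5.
0.8327 + 0.0053i - 0.55j - 0.064k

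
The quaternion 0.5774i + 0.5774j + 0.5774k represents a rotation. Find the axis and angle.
axis = (√3/3, √3/3, √3/3), θ = π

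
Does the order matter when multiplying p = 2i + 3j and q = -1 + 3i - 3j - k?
Yes: pq = 3 - 5i - j - 15k ≠ 3 + i - 5j + 15k = qp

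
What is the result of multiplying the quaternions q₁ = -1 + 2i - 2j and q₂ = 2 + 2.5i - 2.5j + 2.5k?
-12 - 3.5i - 6.5j - 2.5k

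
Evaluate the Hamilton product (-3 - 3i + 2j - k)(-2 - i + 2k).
5 + 13i + 3j - 2k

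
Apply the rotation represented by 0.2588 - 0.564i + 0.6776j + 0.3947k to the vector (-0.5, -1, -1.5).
(1.225, -1.012, 0.987)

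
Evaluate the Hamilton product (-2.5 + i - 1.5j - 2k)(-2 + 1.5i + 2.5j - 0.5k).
6.25 - 5.75j + 10k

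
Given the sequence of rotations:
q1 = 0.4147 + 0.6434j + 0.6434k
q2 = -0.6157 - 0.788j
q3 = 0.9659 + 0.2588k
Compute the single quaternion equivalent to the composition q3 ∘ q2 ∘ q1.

q2 · q1 = 0.2517 - 0.507i - 0.7229j - 0.3961k
q3 · q2 · q1 = 0.3456 - 0.3026i - 0.8295j - 0.3175k
0.3456 - 0.3026i - 0.8295j - 0.3175k


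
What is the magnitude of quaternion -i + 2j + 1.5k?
2.693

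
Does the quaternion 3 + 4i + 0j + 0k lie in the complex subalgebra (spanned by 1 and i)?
Yes. The quaternion 3 + 4i has j- and k-coefficients y = z = 0, so it lies in the complex subalgebra spanned by 1 and i.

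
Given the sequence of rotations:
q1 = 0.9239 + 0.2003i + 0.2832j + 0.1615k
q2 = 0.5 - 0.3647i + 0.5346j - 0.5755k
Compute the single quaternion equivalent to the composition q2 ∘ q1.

q2 · q1 = 0.4765 + 0.0125i + 0.5791j - 0.6613k
0.4765 + 0.0125i + 0.5791j - 0.6613k


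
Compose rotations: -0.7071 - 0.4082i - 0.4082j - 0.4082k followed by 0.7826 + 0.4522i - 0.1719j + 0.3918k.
-0.279 - 0.4091i - 0.1733j - 0.8513k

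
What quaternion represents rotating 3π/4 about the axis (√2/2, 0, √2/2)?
0.3827 + 0.6533i + 0.6533k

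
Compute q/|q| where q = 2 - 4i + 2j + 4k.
0.3162 - 0.6325i + 0.3162j + 0.6325k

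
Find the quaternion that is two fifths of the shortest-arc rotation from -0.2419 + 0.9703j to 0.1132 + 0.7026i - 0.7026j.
-0.2047 - 0.3068i + 0.9295j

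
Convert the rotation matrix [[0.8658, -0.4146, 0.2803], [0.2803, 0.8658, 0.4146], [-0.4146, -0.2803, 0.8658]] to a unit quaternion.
0.9483 - 0.1832i + 0.1832j + 0.1832k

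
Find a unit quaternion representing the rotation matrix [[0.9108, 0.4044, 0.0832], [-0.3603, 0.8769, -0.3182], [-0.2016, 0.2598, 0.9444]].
0.9659 + 0.1496i + 0.0737j - 0.1979k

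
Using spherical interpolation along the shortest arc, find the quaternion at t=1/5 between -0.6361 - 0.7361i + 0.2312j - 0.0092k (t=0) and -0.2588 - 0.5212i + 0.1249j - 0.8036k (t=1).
-0.5985 - 0.744i + 0.2247j - 0.1942k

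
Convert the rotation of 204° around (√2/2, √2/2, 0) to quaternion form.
-0.2079 + 0.6917i + 0.6917j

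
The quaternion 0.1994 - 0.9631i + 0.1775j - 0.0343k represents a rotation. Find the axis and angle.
axis = (-0.9828, 0.1811, -0.035), θ = 157°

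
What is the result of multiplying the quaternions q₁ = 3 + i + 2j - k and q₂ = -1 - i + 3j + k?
-7 + i + 7j + 9k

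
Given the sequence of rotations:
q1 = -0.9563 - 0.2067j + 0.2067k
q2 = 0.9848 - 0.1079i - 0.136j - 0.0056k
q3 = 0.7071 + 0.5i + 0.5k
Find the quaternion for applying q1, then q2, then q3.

q2 · q1 = -0.9687 + 0.0739i - 0.0512j + 0.2312k
q3 · q2 · q1 = -0.8375 - 0.4065i - 0.1149j - 0.3465k
-0.8375 - 0.4065i - 0.1149j - 0.3465k


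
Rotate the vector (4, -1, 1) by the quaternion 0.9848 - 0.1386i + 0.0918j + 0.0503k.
(4.204, -0.38, 0.429)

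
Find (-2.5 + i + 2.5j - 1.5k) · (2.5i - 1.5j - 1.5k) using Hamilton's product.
-1 - 12.25i + 1.5j - 4k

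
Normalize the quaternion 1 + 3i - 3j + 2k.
0.2085 + 0.6255i - 0.6255j + 0.417k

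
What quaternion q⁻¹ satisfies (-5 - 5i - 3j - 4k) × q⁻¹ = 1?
-0.0667 + 0.0667i + 0.04j + 0.0533k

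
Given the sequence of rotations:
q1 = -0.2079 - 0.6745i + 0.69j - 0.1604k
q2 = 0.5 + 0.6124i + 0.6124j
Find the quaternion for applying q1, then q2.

q2 · q1 = -0.1134 - 0.5628i + 0.3159j + 0.7554k
-0.1134 - 0.5628i + 0.3159j + 0.7554k
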